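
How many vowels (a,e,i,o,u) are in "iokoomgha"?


Input: iokoomgha
Checking each character:
  'i' at position 0: vowel (running total: 1)
  'o' at position 1: vowel (running total: 2)
  'k' at position 2: consonant
  'o' at position 3: vowel (running total: 3)
  'o' at position 4: vowel (running total: 4)
  'm' at position 5: consonant
  'g' at position 6: consonant
  'h' at position 7: consonant
  'a' at position 8: vowel (running total: 5)
Total vowels: 5

5


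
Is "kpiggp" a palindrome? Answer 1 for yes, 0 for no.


Input: kpiggp
Reversed: pggipk
  Compare pos 0 ('k') with pos 5 ('p'): MISMATCH
  Compare pos 1 ('p') with pos 4 ('g'): MISMATCH
  Compare pos 2 ('i') with pos 3 ('g'): MISMATCH
Result: not a palindrome

0


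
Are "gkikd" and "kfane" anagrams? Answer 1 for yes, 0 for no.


Strings: "gkikd", "kfane"
Sorted first:  dgikk
Sorted second: aefkn
Differ at position 0: 'd' vs 'a' => not anagrams

0


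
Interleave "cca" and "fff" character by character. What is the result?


Interleaving "cca" and "fff":
  Position 0: 'c' from first, 'f' from second => "cf"
  Position 1: 'c' from first, 'f' from second => "cf"
  Position 2: 'a' from first, 'f' from second => "af"
Result: cfcfaf

cfcfaf


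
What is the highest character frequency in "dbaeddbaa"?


Input: dbaeddbaa
Character counts:
  'a': 3
  'b': 2
  'd': 3
  'e': 1
Maximum frequency: 3

3


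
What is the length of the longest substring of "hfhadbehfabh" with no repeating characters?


Input: "hfhadbehfabh"
Sliding window (track last position of each char):
  Position 0 ('h'): window [0,0] length 1 -- new best
  Position 1 ('f'): window [0,1] length 2 -- new best
  Position 2 ('h'): repeat (last at 0), move window start to 1
  Position 2 ('h'): window [1,2] length 2
  Position 3 ('a'): window [1,3] length 3 -- new best
  Position 4 ('d'): window [1,4] length 4 -- new best
  Position 5 ('b'): window [1,5] length 5 -- new best
  Position 6 ('e'): window [1,6] length 6 -- new best
  Position 7 ('h'): repeat (last at 2), move window start to 3
  Position 7 ('h'): window [3,7] length 5
  Position 8 ('f'): window [3,8] length 6
  Position 9 ('a'): repeat (last at 3), move window start to 4
  Position 9 ('a'): window [4,9] length 6
  Position 10 ('b'): repeat (last at 5), move window start to 6
  Position 10 ('b'): window [6,10] length 5
  Position 11 ('h'): repeat (last at 7), move window start to 8
  Position 11 ('h'): window [8,11] length 4
Longest substring with no repeats: "fhadbe" with length 6

6


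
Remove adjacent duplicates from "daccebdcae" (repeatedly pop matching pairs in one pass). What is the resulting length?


Input: daccebdcae
Stack-based adjacent duplicate removal:
  Read 'd': push. Stack: d
  Read 'a': push. Stack: da
  Read 'c': push. Stack: dac
  Read 'c': matches stack top 'c' => pop. Stack: da
  Read 'e': push. Stack: dae
  Read 'b': push. Stack: daeb
  Read 'd': push. Stack: daebd
  Read 'c': push. Stack: daebdc
  Read 'a': push. Stack: daebdca
  Read 'e': push. Stack: daebdcae
Final stack: "daebdcae" (length 8)

8


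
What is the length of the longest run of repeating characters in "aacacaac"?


Input: "aacacaac"
Scanning for longest run:
  Position 1 ('a'): continues run of 'a', length=2
  Position 2 ('c'): new char, reset run to 1
  Position 3 ('a'): new char, reset run to 1
  Position 4 ('c'): new char, reset run to 1
  Position 5 ('a'): new char, reset run to 1
  Position 6 ('a'): continues run of 'a', length=2
  Position 7 ('c'): new char, reset run to 1
Longest run: 'a' with length 2

2


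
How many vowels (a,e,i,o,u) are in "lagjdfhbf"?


Input: lagjdfhbf
Checking each character:
  'l' at position 0: consonant
  'a' at position 1: vowel (running total: 1)
  'g' at position 2: consonant
  'j' at position 3: consonant
  'd' at position 4: consonant
  'f' at position 5: consonant
  'h' at position 6: consonant
  'b' at position 7: consonant
  'f' at position 8: consonant
Total vowels: 1

1


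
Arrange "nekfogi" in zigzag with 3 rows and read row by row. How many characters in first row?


Zigzag "nekfogi" into 3 rows:
Placing characters:
  'n' => row 0
  'e' => row 1
  'k' => row 2
  'f' => row 1
  'o' => row 0
  'g' => row 1
  'i' => row 2
Rows:
  Row 0: "no"
  Row 1: "efg"
  Row 2: "ki"
First row length: 2

2


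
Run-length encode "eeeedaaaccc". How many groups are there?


Input: eeeedaaaccc
Scanning for consecutive runs:
  Group 1: 'e' x 4 (positions 0-3)
  Group 2: 'd' x 1 (positions 4-4)
  Group 3: 'a' x 3 (positions 5-7)
  Group 4: 'c' x 3 (positions 8-10)
Total groups: 4

4


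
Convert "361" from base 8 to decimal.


Input: "361" in base 8
Positional expansion:
  Digit '3' (value 3) x 8^2 = 192
  Digit '6' (value 6) x 8^1 = 48
  Digit '1' (value 1) x 8^0 = 1
Sum = 241

241


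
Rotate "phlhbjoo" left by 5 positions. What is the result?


Input: "phlhbjoo", rotate left by 5
First 5 characters: "phlhb"
Remaining characters: "joo"
Concatenate remaining + first: "joo" + "phlhb" = "joophlhb"

joophlhb


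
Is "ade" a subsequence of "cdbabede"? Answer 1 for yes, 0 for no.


Check if "ade" is a subsequence of "cdbabede"
Greedy scan:
  Position 0 ('c'): no match needed
  Position 1 ('d'): no match needed
  Position 2 ('b'): no match needed
  Position 3 ('a'): matches sub[0] = 'a'
  Position 4 ('b'): no match needed
  Position 5 ('e'): no match needed
  Position 6 ('d'): matches sub[1] = 'd'
  Position 7 ('e'): matches sub[2] = 'e'
All 3 characters matched => is a subsequence

1


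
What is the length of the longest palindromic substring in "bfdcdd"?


Input: "bfdcdd"
Checking substrings for palindromes:
  [2:5] "dcd" (len 3) => palindrome
  [4:6] "dd" (len 2) => palindrome
Longest palindromic substring: "dcd" with length 3

3


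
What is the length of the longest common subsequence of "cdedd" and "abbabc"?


LCS of "cdedd" and "abbabc"
DP table:
           a    b    b    a    b    c
      0    0    0    0    0    0    0
  c   0    0    0    0    0    0    1
  d   0    0    0    0    0    0    1
  e   0    0    0    0    0    0    1
  d   0    0    0    0    0    0    1
  d   0    0    0    0    0    0    1
LCS length = dp[5][6] = 1

1


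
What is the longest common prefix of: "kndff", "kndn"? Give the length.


Words: kndff, kndn
  Position 0: all 'k' => match
  Position 1: all 'n' => match
  Position 2: all 'd' => match
  Position 3: ('f', 'n') => mismatch, stop
LCP = "knd" (length 3)

3


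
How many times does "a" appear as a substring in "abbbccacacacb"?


Searching for "a" in "abbbccacacacb"
Scanning each position:
  Position 0: "a" => MATCH
  Position 1: "b" => no
  Position 2: "b" => no
  Position 3: "b" => no
  Position 4: "c" => no
  Position 5: "c" => no
  Position 6: "a" => MATCH
  Position 7: "c" => no
  Position 8: "a" => MATCH
  Position 9: "c" => no
  Position 10: "a" => MATCH
  Position 11: "c" => no
  Position 12: "b" => no
Total occurrences: 4

4


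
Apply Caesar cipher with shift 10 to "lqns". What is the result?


Caesar cipher: shift "lqns" by 10
  'l' (pos 11) + 10 = pos 21 = 'v'
  'q' (pos 16) + 10 = pos 0 = 'a'
  'n' (pos 13) + 10 = pos 23 = 'x'
  's' (pos 18) + 10 = pos 2 = 'c'
Result: vaxc

vaxc


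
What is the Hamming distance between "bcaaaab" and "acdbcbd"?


Comparing "bcaaaab" and "acdbcbd" position by position:
  Position 0: 'b' vs 'a' => differ
  Position 1: 'c' vs 'c' => same
  Position 2: 'a' vs 'd' => differ
  Position 3: 'a' vs 'b' => differ
  Position 4: 'a' vs 'c' => differ
  Position 5: 'a' vs 'b' => differ
  Position 6: 'b' vs 'd' => differ
Total differences (Hamming distance): 6

6


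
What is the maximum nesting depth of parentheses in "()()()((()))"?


Input: "()()()((()))"
Tracking depth:
  Position 0 '(': depth becomes 1
  Position 1 ')': depth becomes 0
  Position 2 '(': depth becomes 1
  Position 3 ')': depth becomes 0
  Position 4 '(': depth becomes 1
  Position 5 ')': depth becomes 0
  Position 6 '(': depth becomes 1
  Position 7 '(': depth becomes 2
  Position 8 '(': depth becomes 3
  Position 9 ')': depth becomes 2
  Position 10 ')': depth becomes 1
  Position 11 ')': depth becomes 0
Maximum depth reached: 3

3


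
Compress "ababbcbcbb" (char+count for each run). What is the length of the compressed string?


Input: ababbcbcbb
Runs:
  'a' x 1 => "a1"
  'b' x 1 => "b1"
  'a' x 1 => "a1"
  'b' x 2 => "b2"
  'c' x 1 => "c1"
  'b' x 1 => "b1"
  'c' x 1 => "c1"
  'b' x 2 => "b2"
Compressed: "a1b1a1b2c1b1c1b2"
Compressed length: 16

16


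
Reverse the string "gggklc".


Input: gggklc
Reading characters right to left:
  Position 5: 'c'
  Position 4: 'l'
  Position 3: 'k'
  Position 2: 'g'
  Position 1: 'g'
  Position 0: 'g'
Reversed: clkggg

clkggg


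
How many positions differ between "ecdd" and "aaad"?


Comparing "ecdd" and "aaad" position by position:
  Position 0: 'e' vs 'a' => DIFFER
  Position 1: 'c' vs 'a' => DIFFER
  Position 2: 'd' vs 'a' => DIFFER
  Position 3: 'd' vs 'd' => same
Positions that differ: 3

3


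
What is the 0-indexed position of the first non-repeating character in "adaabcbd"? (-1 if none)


Input: adaabcbd
Character frequencies:
  'a': 3
  'b': 2
  'c': 1
  'd': 2
Scanning left to right for freq == 1:
  Position 0 ('a'): freq=3, skip
  Position 1 ('d'): freq=2, skip
  Position 2 ('a'): freq=3, skip
  Position 3 ('a'): freq=3, skip
  Position 4 ('b'): freq=2, skip
  Position 5 ('c'): unique! => answer = 5

5


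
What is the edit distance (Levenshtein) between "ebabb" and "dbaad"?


Computing edit distance: "ebabb" -> "dbaad"
DP table:
           d    b    a    a    d
      0    1    2    3    4    5
  e   1    1    2    3    4    5
  b   2    2    1    2    3    4
  a   3    3    2    1    2    3
  b   4    4    3    2    2    3
  b   5    5    4    3    3    3
Edit distance = dp[5][5] = 3

3


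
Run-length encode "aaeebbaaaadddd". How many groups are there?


Input: aaeebbaaaadddd
Scanning for consecutive runs:
  Group 1: 'a' x 2 (positions 0-1)
  Group 2: 'e' x 2 (positions 2-3)
  Group 3: 'b' x 2 (positions 4-5)
  Group 4: 'a' x 4 (positions 6-9)
  Group 5: 'd' x 4 (positions 10-13)
Total groups: 5

5


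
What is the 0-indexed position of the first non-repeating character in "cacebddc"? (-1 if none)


Input: cacebddc
Character frequencies:
  'a': 1
  'b': 1
  'c': 3
  'd': 2
  'e': 1
Scanning left to right for freq == 1:
  Position 0 ('c'): freq=3, skip
  Position 1 ('a'): unique! => answer = 1

1


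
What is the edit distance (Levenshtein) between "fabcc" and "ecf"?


Computing edit distance: "fabcc" -> "ecf"
DP table:
           e    c    f
      0    1    2    3
  f   1    1    2    2
  a   2    2    2    3
  b   3    3    3    3
  c   4    4    3    4
  c   5    5    4    4
Edit distance = dp[5][3] = 4

4


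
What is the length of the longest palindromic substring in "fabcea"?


Input: "fabcea"
Checking substrings for palindromes:
  No multi-char palindromic substrings found
Longest palindromic substring: "f" with length 1

1


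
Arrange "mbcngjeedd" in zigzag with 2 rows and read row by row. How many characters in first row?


Zigzag "mbcngjeedd" into 2 rows:
Placing characters:
  'm' => row 0
  'b' => row 1
  'c' => row 0
  'n' => row 1
  'g' => row 0
  'j' => row 1
  'e' => row 0
  'e' => row 1
  'd' => row 0
  'd' => row 1
Rows:
  Row 0: "mcged"
  Row 1: "bnjed"
First row length: 5

5


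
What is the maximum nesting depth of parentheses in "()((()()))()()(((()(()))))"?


Input: "()((()()))()()(((()(()))))"
Tracking depth:
  Position 0 '(': depth becomes 1
  Position 1 ')': depth becomes 0
  Position 2 '(': depth becomes 1
  Position 3 '(': depth becomes 2
  Position 4 '(': depth becomes 3
  Position 5 ')': depth becomes 2
  Position 6 '(': depth becomes 3
  Position 7 ')': depth becomes 2
  Position 8 ')': depth becomes 1
  Position 9 ')': depth becomes 0
  Position 10 '(': depth becomes 1
  Position 11 ')': depth becomes 0
  Position 12 '(': depth becomes 1
  Position 13 ')': depth becomes 0
  Position 14 '(': depth becomes 1
  Position 15 '(': depth becomes 2
  Position 16 '(': depth becomes 3
  Position 17 '(': depth becomes 4
  Position 18 ')': depth becomes 3
  Position 19 '(': depth becomes 4
  Position 20 '(': depth becomes 5
  Position 21 ')': depth becomes 4
  Position 22 ')': depth becomes 3
  Position 23 ')': depth becomes 2
  Position 24 ')': depth becomes 1
  Position 25 ')': depth becomes 0
Maximum depth reached: 5

5


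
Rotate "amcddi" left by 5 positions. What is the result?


Input: "amcddi", rotate left by 5
First 5 characters: "amcdd"
Remaining characters: "i"
Concatenate remaining + first: "i" + "amcdd" = "iamcdd"

iamcdd


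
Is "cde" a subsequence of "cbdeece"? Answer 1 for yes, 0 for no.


Check if "cde" is a subsequence of "cbdeece"
Greedy scan:
  Position 0 ('c'): matches sub[0] = 'c'
  Position 1 ('b'): no match needed
  Position 2 ('d'): matches sub[1] = 'd'
  Position 3 ('e'): matches sub[2] = 'e'
  Position 4 ('e'): no match needed
  Position 5 ('c'): no match needed
  Position 6 ('e'): no match needed
All 3 characters matched => is a subsequence

1


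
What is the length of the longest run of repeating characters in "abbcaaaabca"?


Input: "abbcaaaabca"
Scanning for longest run:
  Position 1 ('b'): new char, reset run to 1
  Position 2 ('b'): continues run of 'b', length=2
  Position 3 ('c'): new char, reset run to 1
  Position 4 ('a'): new char, reset run to 1
  Position 5 ('a'): continues run of 'a', length=2
  Position 6 ('a'): continues run of 'a', length=3
  Position 7 ('a'): continues run of 'a', length=4
  Position 8 ('b'): new char, reset run to 1
  Position 9 ('c'): new char, reset run to 1
  Position 10 ('a'): new char, reset run to 1
Longest run: 'a' with length 4

4


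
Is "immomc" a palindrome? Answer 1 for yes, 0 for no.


Input: immomc
Reversed: cmommi
  Compare pos 0 ('i') with pos 5 ('c'): MISMATCH
  Compare pos 1 ('m') with pos 4 ('m'): match
  Compare pos 2 ('m') with pos 3 ('o'): MISMATCH
Result: not a palindrome

0


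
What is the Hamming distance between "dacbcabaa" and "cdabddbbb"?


Comparing "dacbcabaa" and "cdabddbbb" position by position:
  Position 0: 'd' vs 'c' => differ
  Position 1: 'a' vs 'd' => differ
  Position 2: 'c' vs 'a' => differ
  Position 3: 'b' vs 'b' => same
  Position 4: 'c' vs 'd' => differ
  Position 5: 'a' vs 'd' => differ
  Position 6: 'b' vs 'b' => same
  Position 7: 'a' vs 'b' => differ
  Position 8: 'a' vs 'b' => differ
Total differences (Hamming distance): 7

7


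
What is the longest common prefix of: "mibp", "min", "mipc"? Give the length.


Words: mibp, min, mipc
  Position 0: all 'm' => match
  Position 1: all 'i' => match
  Position 2: ('b', 'n', 'p') => mismatch, stop
LCP = "mi" (length 2)

2


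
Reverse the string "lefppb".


Input: lefppb
Reading characters right to left:
  Position 5: 'b'
  Position 4: 'p'
  Position 3: 'p'
  Position 2: 'f'
  Position 1: 'e'
  Position 0: 'l'
Reversed: bppfel

bppfel


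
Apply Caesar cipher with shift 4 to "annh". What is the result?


Caesar cipher: shift "annh" by 4
  'a' (pos 0) + 4 = pos 4 = 'e'
  'n' (pos 13) + 4 = pos 17 = 'r'
  'n' (pos 13) + 4 = pos 17 = 'r'
  'h' (pos 7) + 4 = pos 11 = 'l'
Result: errl

errl


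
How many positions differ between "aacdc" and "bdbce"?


Comparing "aacdc" and "bdbce" position by position:
  Position 0: 'a' vs 'b' => DIFFER
  Position 1: 'a' vs 'd' => DIFFER
  Position 2: 'c' vs 'b' => DIFFER
  Position 3: 'd' vs 'c' => DIFFER
  Position 4: 'c' vs 'e' => DIFFER
Positions that differ: 5

5


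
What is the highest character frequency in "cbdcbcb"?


Input: cbdcbcb
Character counts:
  'b': 3
  'c': 3
  'd': 1
Maximum frequency: 3

3


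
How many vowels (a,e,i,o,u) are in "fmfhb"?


Input: fmfhb
Checking each character:
  'f' at position 0: consonant
  'm' at position 1: consonant
  'f' at position 2: consonant
  'h' at position 3: consonant
  'b' at position 4: consonant
Total vowels: 0

0


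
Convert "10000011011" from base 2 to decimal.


Input: "10000011011" in base 2
Positional expansion:
  Digit '1' (value 1) x 2^10 = 1024
  Digit '0' (value 0) x 2^9 = 0
  Digit '0' (value 0) x 2^8 = 0
  Digit '0' (value 0) x 2^7 = 0
  Digit '0' (value 0) x 2^6 = 0
  Digit '0' (value 0) x 2^5 = 0
  Digit '1' (value 1) x 2^4 = 16
  Digit '1' (value 1) x 2^3 = 8
  Digit '0' (value 0) x 2^2 = 0
  Digit '1' (value 1) x 2^1 = 2
  Digit '1' (value 1) x 2^0 = 1
Sum = 1051

1051


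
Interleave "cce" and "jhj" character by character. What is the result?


Interleaving "cce" and "jhj":
  Position 0: 'c' from first, 'j' from second => "cj"
  Position 1: 'c' from first, 'h' from second => "ch"
  Position 2: 'e' from first, 'j' from second => "ej"
Result: cjchej

cjchej


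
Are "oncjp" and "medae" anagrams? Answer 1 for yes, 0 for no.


Strings: "oncjp", "medae"
Sorted first:  cjnop
Sorted second: adeem
Differ at position 0: 'c' vs 'a' => not anagrams

0


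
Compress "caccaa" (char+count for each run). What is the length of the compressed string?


Input: caccaa
Runs:
  'c' x 1 => "c1"
  'a' x 1 => "a1"
  'c' x 2 => "c2"
  'a' x 2 => "a2"
Compressed: "c1a1c2a2"
Compressed length: 8

8


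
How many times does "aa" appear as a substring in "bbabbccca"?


Searching for "aa" in "bbabbccca"
Scanning each position:
  Position 0: "bb" => no
  Position 1: "ba" => no
  Position 2: "ab" => no
  Position 3: "bb" => no
  Position 4: "bc" => no
  Position 5: "cc" => no
  Position 6: "cc" => no
  Position 7: "ca" => no
Total occurrences: 0

0


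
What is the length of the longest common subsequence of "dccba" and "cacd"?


LCS of "dccba" and "cacd"
DP table:
           c    a    c    d
      0    0    0    0    0
  d   0    0    0    0    1
  c   0    1    1    1    1
  c   0    1    1    2    2
  b   0    1    1    2    2
  a   0    1    2    2    2
LCS length = dp[5][4] = 2

2


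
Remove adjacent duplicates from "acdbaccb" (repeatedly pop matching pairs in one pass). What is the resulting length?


Input: acdbaccb
Stack-based adjacent duplicate removal:
  Read 'a': push. Stack: a
  Read 'c': push. Stack: ac
  Read 'd': push. Stack: acd
  Read 'b': push. Stack: acdb
  Read 'a': push. Stack: acdba
  Read 'c': push. Stack: acdbac
  Read 'c': matches stack top 'c' => pop. Stack: acdba
  Read 'b': push. Stack: acdbab
Final stack: "acdbab" (length 6)

6


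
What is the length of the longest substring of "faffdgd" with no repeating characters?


Input: "faffdgd"
Sliding window (track last position of each char):
  Position 0 ('f'): window [0,0] length 1 -- new best
  Position 1 ('a'): window [0,1] length 2 -- new best
  Position 2 ('f'): repeat (last at 0), move window start to 1
  Position 2 ('f'): window [1,2] length 2
  Position 3 ('f'): repeat (last at 2), move window start to 3
  Position 3 ('f'): window [3,3] length 1
  Position 4 ('d'): window [3,4] length 2
  Position 5 ('g'): window [3,5] length 3 -- new best
  Position 6 ('d'): repeat (last at 4), move window start to 5
  Position 6 ('d'): window [5,6] length 2
Longest substring with no repeats: "fdg" with length 3

3


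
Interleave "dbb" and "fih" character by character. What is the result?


Interleaving "dbb" and "fih":
  Position 0: 'd' from first, 'f' from second => "df"
  Position 1: 'b' from first, 'i' from second => "bi"
  Position 2: 'b' from first, 'h' from second => "bh"
Result: dfbibh

dfbibh


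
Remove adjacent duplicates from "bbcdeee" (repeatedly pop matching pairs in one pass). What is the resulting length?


Input: bbcdeee
Stack-based adjacent duplicate removal:
  Read 'b': push. Stack: b
  Read 'b': matches stack top 'b' => pop. Stack: (empty)
  Read 'c': push. Stack: c
  Read 'd': push. Stack: cd
  Read 'e': push. Stack: cde
  Read 'e': matches stack top 'e' => pop. Stack: cd
  Read 'e': push. Stack: cde
Final stack: "cde" (length 3)

3


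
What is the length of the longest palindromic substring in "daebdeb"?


Input: "daebdeb"
Checking substrings for palindromes:
  No multi-char palindromic substrings found
Longest palindromic substring: "d" with length 1

1


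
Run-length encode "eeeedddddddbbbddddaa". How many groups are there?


Input: eeeedddddddbbbddddaa
Scanning for consecutive runs:
  Group 1: 'e' x 4 (positions 0-3)
  Group 2: 'd' x 7 (positions 4-10)
  Group 3: 'b' x 3 (positions 11-13)
  Group 4: 'd' x 4 (positions 14-17)
  Group 5: 'a' x 2 (positions 18-19)
Total groups: 5

5


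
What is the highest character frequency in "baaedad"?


Input: baaedad
Character counts:
  'a': 3
  'b': 1
  'd': 2
  'e': 1
Maximum frequency: 3

3


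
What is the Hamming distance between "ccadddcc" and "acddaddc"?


Comparing "ccadddcc" and "acddaddc" position by position:
  Position 0: 'c' vs 'a' => differ
  Position 1: 'c' vs 'c' => same
  Position 2: 'a' vs 'd' => differ
  Position 3: 'd' vs 'd' => same
  Position 4: 'd' vs 'a' => differ
  Position 5: 'd' vs 'd' => same
  Position 6: 'c' vs 'd' => differ
  Position 7: 'c' vs 'c' => same
Total differences (Hamming distance): 4

4


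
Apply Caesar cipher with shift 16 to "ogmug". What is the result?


Caesar cipher: shift "ogmug" by 16
  'o' (pos 14) + 16 = pos 4 = 'e'
  'g' (pos 6) + 16 = pos 22 = 'w'
  'm' (pos 12) + 16 = pos 2 = 'c'
  'u' (pos 20) + 16 = pos 10 = 'k'
  'g' (pos 6) + 16 = pos 22 = 'w'
Result: ewckw

ewckw


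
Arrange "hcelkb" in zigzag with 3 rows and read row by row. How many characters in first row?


Zigzag "hcelkb" into 3 rows:
Placing characters:
  'h' => row 0
  'c' => row 1
  'e' => row 2
  'l' => row 1
  'k' => row 0
  'b' => row 1
Rows:
  Row 0: "hk"
  Row 1: "clb"
  Row 2: "e"
First row length: 2

2


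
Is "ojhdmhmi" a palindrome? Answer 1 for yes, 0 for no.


Input: ojhdmhmi
Reversed: imhmdhjo
  Compare pos 0 ('o') with pos 7 ('i'): MISMATCH
  Compare pos 1 ('j') with pos 6 ('m'): MISMATCH
  Compare pos 2 ('h') with pos 5 ('h'): match
  Compare pos 3 ('d') with pos 4 ('m'): MISMATCH
Result: not a palindrome

0


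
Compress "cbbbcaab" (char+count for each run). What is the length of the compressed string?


Input: cbbbcaab
Runs:
  'c' x 1 => "c1"
  'b' x 3 => "b3"
  'c' x 1 => "c1"
  'a' x 2 => "a2"
  'b' x 1 => "b1"
Compressed: "c1b3c1a2b1"
Compressed length: 10

10


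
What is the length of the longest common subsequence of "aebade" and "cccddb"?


LCS of "aebade" and "cccddb"
DP table:
           c    c    c    d    d    b
      0    0    0    0    0    0    0
  a   0    0    0    0    0    0    0
  e   0    0    0    0    0    0    0
  b   0    0    0    0    0    0    1
  a   0    0    0    0    0    0    1
  d   0    0    0    0    1    1    1
  e   0    0    0    0    1    1    1
LCS length = dp[6][6] = 1

1


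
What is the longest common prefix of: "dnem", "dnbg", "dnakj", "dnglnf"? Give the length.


Words: dnem, dnbg, dnakj, dnglnf
  Position 0: all 'd' => match
  Position 1: all 'n' => match
  Position 2: ('e', 'b', 'a', 'g') => mismatch, stop
LCP = "dn" (length 2)

2


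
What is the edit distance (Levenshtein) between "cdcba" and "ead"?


Computing edit distance: "cdcba" -> "ead"
DP table:
           e    a    d
      0    1    2    3
  c   1    1    2    3
  d   2    2    2    2
  c   3    3    3    3
  b   4    4    4    4
  a   5    5    4    5
Edit distance = dp[5][3] = 5

5


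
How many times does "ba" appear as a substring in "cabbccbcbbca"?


Searching for "ba" in "cabbccbcbbca"
Scanning each position:
  Position 0: "ca" => no
  Position 1: "ab" => no
  Position 2: "bb" => no
  Position 3: "bc" => no
  Position 4: "cc" => no
  Position 5: "cb" => no
  Position 6: "bc" => no
  Position 7: "cb" => no
  Position 8: "bb" => no
  Position 9: "bc" => no
  Position 10: "ca" => no
Total occurrences: 0

0


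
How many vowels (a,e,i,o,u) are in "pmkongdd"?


Input: pmkongdd
Checking each character:
  'p' at position 0: consonant
  'm' at position 1: consonant
  'k' at position 2: consonant
  'o' at position 3: vowel (running total: 1)
  'n' at position 4: consonant
  'g' at position 5: consonant
  'd' at position 6: consonant
  'd' at position 7: consonant
Total vowels: 1

1


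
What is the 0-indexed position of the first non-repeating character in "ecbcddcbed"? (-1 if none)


Input: ecbcddcbed
Character frequencies:
  'b': 2
  'c': 3
  'd': 3
  'e': 2
Scanning left to right for freq == 1:
  Position 0 ('e'): freq=2, skip
  Position 1 ('c'): freq=3, skip
  Position 2 ('b'): freq=2, skip
  Position 3 ('c'): freq=3, skip
  Position 4 ('d'): freq=3, skip
  Position 5 ('d'): freq=3, skip
  Position 6 ('c'): freq=3, skip
  Position 7 ('b'): freq=2, skip
  Position 8 ('e'): freq=2, skip
  Position 9 ('d'): freq=3, skip
  No unique character found => answer = -1

-1


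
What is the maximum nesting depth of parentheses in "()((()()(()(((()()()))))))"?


Input: "()((()()(()(((()()()))))))"
Tracking depth:
  Position 0 '(': depth becomes 1
  Position 1 ')': depth becomes 0
  Position 2 '(': depth becomes 1
  Position 3 '(': depth becomes 2
  Position 4 '(': depth becomes 3
  Position 5 ')': depth becomes 2
  Position 6 '(': depth becomes 3
  Position 7 ')': depth becomes 2
  Position 8 '(': depth becomes 3
  Position 9 '(': depth becomes 4
  Position 10 ')': depth becomes 3
  Position 11 '(': depth becomes 4
  Position 12 '(': depth becomes 5
  Position 13 '(': depth becomes 6
  Position 14 '(': depth becomes 7
  Position 15 ')': depth becomes 6
  Position 16 '(': depth becomes 7
  Position 17 ')': depth becomes 6
  Position 18 '(': depth becomes 7
  Position 19 ')': depth becomes 6
  Position 20 ')': depth becomes 5
  Position 21 ')': depth becomes 4
  Position 22 ')': depth becomes 3
  Position 23 ')': depth becomes 2
  Position 24 ')': depth becomes 1
  Position 25 ')': depth becomes 0
Maximum depth reached: 7

7


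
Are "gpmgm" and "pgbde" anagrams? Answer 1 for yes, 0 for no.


Strings: "gpmgm", "pgbde"
Sorted first:  ggmmp
Sorted second: bdegp
Differ at position 0: 'g' vs 'b' => not anagrams

0


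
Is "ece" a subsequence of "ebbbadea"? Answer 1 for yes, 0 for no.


Check if "ece" is a subsequence of "ebbbadea"
Greedy scan:
  Position 0 ('e'): matches sub[0] = 'e'
  Position 1 ('b'): no match needed
  Position 2 ('b'): no match needed
  Position 3 ('b'): no match needed
  Position 4 ('a'): no match needed
  Position 5 ('d'): no match needed
  Position 6 ('e'): no match needed
  Position 7 ('a'): no match needed
Only matched 1/3 characters => not a subsequence

0


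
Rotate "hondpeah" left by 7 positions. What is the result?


Input: "hondpeah", rotate left by 7
First 7 characters: "hondpea"
Remaining characters: "h"
Concatenate remaining + first: "h" + "hondpea" = "hhondpea"

hhondpea


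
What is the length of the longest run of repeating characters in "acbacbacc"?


Input: "acbacbacc"
Scanning for longest run:
  Position 1 ('c'): new char, reset run to 1
  Position 2 ('b'): new char, reset run to 1
  Position 3 ('a'): new char, reset run to 1
  Position 4 ('c'): new char, reset run to 1
  Position 5 ('b'): new char, reset run to 1
  Position 6 ('a'): new char, reset run to 1
  Position 7 ('c'): new char, reset run to 1
  Position 8 ('c'): continues run of 'c', length=2
Longest run: 'c' with length 2

2


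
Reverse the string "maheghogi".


Input: maheghogi
Reading characters right to left:
  Position 8: 'i'
  Position 7: 'g'
  Position 6: 'o'
  Position 5: 'h'
  Position 4: 'g'
  Position 3: 'e'
  Position 2: 'h'
  Position 1: 'a'
  Position 0: 'm'
Reversed: igohgeham

igohgeham


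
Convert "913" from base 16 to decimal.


Input: "913" in base 16
Positional expansion:
  Digit '9' (value 9) x 16^2 = 2304
  Digit '1' (value 1) x 16^1 = 16
  Digit '3' (value 3) x 16^0 = 3
Sum = 2323

2323


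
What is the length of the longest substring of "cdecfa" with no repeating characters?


Input: "cdecfa"
Sliding window (track last position of each char):
  Position 0 ('c'): window [0,0] length 1 -- new best
  Position 1 ('d'): window [0,1] length 2 -- new best
  Position 2 ('e'): window [0,2] length 3 -- new best
  Position 3 ('c'): repeat (last at 0), move window start to 1
  Position 3 ('c'): window [1,3] length 3
  Position 4 ('f'): window [1,4] length 4 -- new best
  Position 5 ('a'): window [1,5] length 5 -- new best
Longest substring with no repeats: "decfa" with length 5

5


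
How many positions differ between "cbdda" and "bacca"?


Comparing "cbdda" and "bacca" position by position:
  Position 0: 'c' vs 'b' => DIFFER
  Position 1: 'b' vs 'a' => DIFFER
  Position 2: 'd' vs 'c' => DIFFER
  Position 3: 'd' vs 'c' => DIFFER
  Position 4: 'a' vs 'a' => same
Positions that differ: 4

4


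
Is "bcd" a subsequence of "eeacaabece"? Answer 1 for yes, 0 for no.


Check if "bcd" is a subsequence of "eeacaabece"
Greedy scan:
  Position 0 ('e'): no match needed
  Position 1 ('e'): no match needed
  Position 2 ('a'): no match needed
  Position 3 ('c'): no match needed
  Position 4 ('a'): no match needed
  Position 5 ('a'): no match needed
  Position 6 ('b'): matches sub[0] = 'b'
  Position 7 ('e'): no match needed
  Position 8 ('c'): matches sub[1] = 'c'
  Position 9 ('e'): no match needed
Only matched 2/3 characters => not a subsequence

0


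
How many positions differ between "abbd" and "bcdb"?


Comparing "abbd" and "bcdb" position by position:
  Position 0: 'a' vs 'b' => DIFFER
  Position 1: 'b' vs 'c' => DIFFER
  Position 2: 'b' vs 'd' => DIFFER
  Position 3: 'd' vs 'b' => DIFFER
Positions that differ: 4

4


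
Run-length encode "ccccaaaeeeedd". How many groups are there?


Input: ccccaaaeeeedd
Scanning for consecutive runs:
  Group 1: 'c' x 4 (positions 0-3)
  Group 2: 'a' x 3 (positions 4-6)
  Group 3: 'e' x 4 (positions 7-10)
  Group 4: 'd' x 2 (positions 11-12)
Total groups: 4

4


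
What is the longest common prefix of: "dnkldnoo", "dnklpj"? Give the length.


Words: dnkldnoo, dnklpj
  Position 0: all 'd' => match
  Position 1: all 'n' => match
  Position 2: all 'k' => match
  Position 3: all 'l' => match
  Position 4: ('d', 'p') => mismatch, stop
LCP = "dnkl" (length 4)

4


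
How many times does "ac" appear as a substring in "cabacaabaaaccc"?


Searching for "ac" in "cabacaabaaaccc"
Scanning each position:
  Position 0: "ca" => no
  Position 1: "ab" => no
  Position 2: "ba" => no
  Position 3: "ac" => MATCH
  Position 4: "ca" => no
  Position 5: "aa" => no
  Position 6: "ab" => no
  Position 7: "ba" => no
  Position 8: "aa" => no
  Position 9: "aa" => no
  Position 10: "ac" => MATCH
  Position 11: "cc" => no
  Position 12: "cc" => no
Total occurrences: 2

2


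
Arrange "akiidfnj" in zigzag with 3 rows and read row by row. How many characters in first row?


Zigzag "akiidfnj" into 3 rows:
Placing characters:
  'a' => row 0
  'k' => row 1
  'i' => row 2
  'i' => row 1
  'd' => row 0
  'f' => row 1
  'n' => row 2
  'j' => row 1
Rows:
  Row 0: "ad"
  Row 1: "kifj"
  Row 2: "in"
First row length: 2

2


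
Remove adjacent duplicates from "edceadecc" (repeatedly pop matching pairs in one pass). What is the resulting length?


Input: edceadecc
Stack-based adjacent duplicate removal:
  Read 'e': push. Stack: e
  Read 'd': push. Stack: ed
  Read 'c': push. Stack: edc
  Read 'e': push. Stack: edce
  Read 'a': push. Stack: edcea
  Read 'd': push. Stack: edcead
  Read 'e': push. Stack: edceade
  Read 'c': push. Stack: edceadec
  Read 'c': matches stack top 'c' => pop. Stack: edceade
Final stack: "edceade" (length 7)

7


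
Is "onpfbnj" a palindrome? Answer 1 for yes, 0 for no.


Input: onpfbnj
Reversed: jnbfpno
  Compare pos 0 ('o') with pos 6 ('j'): MISMATCH
  Compare pos 1 ('n') with pos 5 ('n'): match
  Compare pos 2 ('p') with pos 4 ('b'): MISMATCH
Result: not a palindrome

0


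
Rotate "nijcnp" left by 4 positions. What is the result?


Input: "nijcnp", rotate left by 4
First 4 characters: "nijc"
Remaining characters: "np"
Concatenate remaining + first: "np" + "nijc" = "npnijc"

npnijc


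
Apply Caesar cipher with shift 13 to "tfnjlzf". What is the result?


Caesar cipher: shift "tfnjlzf" by 13
  't' (pos 19) + 13 = pos 6 = 'g'
  'f' (pos 5) + 13 = pos 18 = 's'
  'n' (pos 13) + 13 = pos 0 = 'a'
  'j' (pos 9) + 13 = pos 22 = 'w'
  'l' (pos 11) + 13 = pos 24 = 'y'
  'z' (pos 25) + 13 = pos 12 = 'm'
  'f' (pos 5) + 13 = pos 18 = 's'
Result: gsawyms

gsawyms


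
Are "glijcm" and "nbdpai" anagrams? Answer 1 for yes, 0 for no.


Strings: "glijcm", "nbdpai"
Sorted first:  cgijlm
Sorted second: abdinp
Differ at position 0: 'c' vs 'a' => not anagrams

0


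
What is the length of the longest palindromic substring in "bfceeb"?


Input: "bfceeb"
Checking substrings for palindromes:
  [3:5] "ee" (len 2) => palindrome
Longest palindromic substring: "ee" with length 2

2


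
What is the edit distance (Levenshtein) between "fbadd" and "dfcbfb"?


Computing edit distance: "fbadd" -> "dfcbfb"
DP table:
           d    f    c    b    f    b
      0    1    2    3    4    5    6
  f   1    1    1    2    3    4    5
  b   2    2    2    2    2    3    4
  a   3    3    3    3    3    3    4
  d   4    3    4    4    4    4    4
  d   5    4    4    5    5    5    5
Edit distance = dp[5][6] = 5

5


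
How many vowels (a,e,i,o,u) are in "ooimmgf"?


Input: ooimmgf
Checking each character:
  'o' at position 0: vowel (running total: 1)
  'o' at position 1: vowel (running total: 2)
  'i' at position 2: vowel (running total: 3)
  'm' at position 3: consonant
  'm' at position 4: consonant
  'g' at position 5: consonant
  'f' at position 6: consonant
Total vowels: 3

3


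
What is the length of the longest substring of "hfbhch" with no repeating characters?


Input: "hfbhch"
Sliding window (track last position of each char):
  Position 0 ('h'): window [0,0] length 1 -- new best
  Position 1 ('f'): window [0,1] length 2 -- new best
  Position 2 ('b'): window [0,2] length 3 -- new best
  Position 3 ('h'): repeat (last at 0), move window start to 1
  Position 3 ('h'): window [1,3] length 3
  Position 4 ('c'): window [1,4] length 4 -- new best
  Position 5 ('h'): repeat (last at 3), move window start to 4
  Position 5 ('h'): window [4,5] length 2
Longest substring with no repeats: "fbhc" with length 4

4


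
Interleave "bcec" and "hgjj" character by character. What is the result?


Interleaving "bcec" and "hgjj":
  Position 0: 'b' from first, 'h' from second => "bh"
  Position 1: 'c' from first, 'g' from second => "cg"
  Position 2: 'e' from first, 'j' from second => "ej"
  Position 3: 'c' from first, 'j' from second => "cj"
Result: bhcgejcj

bhcgejcj


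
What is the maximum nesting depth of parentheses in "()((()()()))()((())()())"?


Input: "()((()()()))()((())()())"
Tracking depth:
  Position 0 '(': depth becomes 1
  Position 1 ')': depth becomes 0
  Position 2 '(': depth becomes 1
  Position 3 '(': depth becomes 2
  Position 4 '(': depth becomes 3
  Position 5 ')': depth becomes 2
  Position 6 '(': depth becomes 3
  Position 7 ')': depth becomes 2
  Position 8 '(': depth becomes 3
  Position 9 ')': depth becomes 2
  Position 10 ')': depth becomes 1
  Position 11 ')': depth becomes 0
  Position 12 '(': depth becomes 1
  Position 13 ')': depth becomes 0
  Position 14 '(': depth becomes 1
  Position 15 '(': depth becomes 2
  Position 16 '(': depth becomes 3
  Position 17 ')': depth becomes 2
  Position 18 ')': depth becomes 1
  Position 19 '(': depth becomes 2
  Position 20 ')': depth becomes 1
  Position 21 '(': depth becomes 2
  Position 22 ')': depth becomes 1
  Position 23 ')': depth becomes 0
Maximum depth reached: 3

3


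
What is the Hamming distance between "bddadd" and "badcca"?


Comparing "bddadd" and "badcca" position by position:
  Position 0: 'b' vs 'b' => same
  Position 1: 'd' vs 'a' => differ
  Position 2: 'd' vs 'd' => same
  Position 3: 'a' vs 'c' => differ
  Position 4: 'd' vs 'c' => differ
  Position 5: 'd' vs 'a' => differ
Total differences (Hamming distance): 4

4


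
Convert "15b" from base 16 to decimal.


Input: "15b" in base 16
Positional expansion:
  Digit '1' (value 1) x 16^2 = 256
  Digit '5' (value 5) x 16^1 = 80
  Digit 'b' (value 11) x 16^0 = 11
Sum = 347

347


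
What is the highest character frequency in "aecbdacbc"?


Input: aecbdacbc
Character counts:
  'a': 2
  'b': 2
  'c': 3
  'd': 1
  'e': 1
Maximum frequency: 3

3


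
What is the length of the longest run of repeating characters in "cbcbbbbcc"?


Input: "cbcbbbbcc"
Scanning for longest run:
  Position 1 ('b'): new char, reset run to 1
  Position 2 ('c'): new char, reset run to 1
  Position 3 ('b'): new char, reset run to 1
  Position 4 ('b'): continues run of 'b', length=2
  Position 5 ('b'): continues run of 'b', length=3
  Position 6 ('b'): continues run of 'b', length=4
  Position 7 ('c'): new char, reset run to 1
  Position 8 ('c'): continues run of 'c', length=2
Longest run: 'b' with length 4

4


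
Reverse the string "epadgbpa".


Input: epadgbpa
Reading characters right to left:
  Position 7: 'a'
  Position 6: 'p'
  Position 5: 'b'
  Position 4: 'g'
  Position 3: 'd'
  Position 2: 'a'
  Position 1: 'p'
  Position 0: 'e'
Reversed: apbgdape

apbgdape


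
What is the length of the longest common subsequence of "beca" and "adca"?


LCS of "beca" and "adca"
DP table:
           a    d    c    a
      0    0    0    0    0
  b   0    0    0    0    0
  e   0    0    0    0    0
  c   0    0    0    1    1
  a   0    1    1    1    2
LCS length = dp[4][4] = 2

2


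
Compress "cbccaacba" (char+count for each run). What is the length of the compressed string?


Input: cbccaacba
Runs:
  'c' x 1 => "c1"
  'b' x 1 => "b1"
  'c' x 2 => "c2"
  'a' x 2 => "a2"
  'c' x 1 => "c1"
  'b' x 1 => "b1"
  'a' x 1 => "a1"
Compressed: "c1b1c2a2c1b1a1"
Compressed length: 14

14


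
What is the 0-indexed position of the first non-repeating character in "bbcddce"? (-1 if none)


Input: bbcddce
Character frequencies:
  'b': 2
  'c': 2
  'd': 2
  'e': 1
Scanning left to right for freq == 1:
  Position 0 ('b'): freq=2, skip
  Position 1 ('b'): freq=2, skip
  Position 2 ('c'): freq=2, skip
  Position 3 ('d'): freq=2, skip
  Position 4 ('d'): freq=2, skip
  Position 5 ('c'): freq=2, skip
  Position 6 ('e'): unique! => answer = 6

6


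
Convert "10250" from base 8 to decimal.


Input: "10250" in base 8
Positional expansion:
  Digit '1' (value 1) x 8^4 = 4096
  Digit '0' (value 0) x 8^3 = 0
  Digit '2' (value 2) x 8^2 = 128
  Digit '5' (value 5) x 8^1 = 40
  Digit '0' (value 0) x 8^0 = 0
Sum = 4264

4264


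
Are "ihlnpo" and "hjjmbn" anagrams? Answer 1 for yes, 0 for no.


Strings: "ihlnpo", "hjjmbn"
Sorted first:  hilnop
Sorted second: bhjjmn
Differ at position 0: 'h' vs 'b' => not anagrams

0


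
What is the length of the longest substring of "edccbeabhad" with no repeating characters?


Input: "edccbeabhad"
Sliding window (track last position of each char):
  Position 0 ('e'): window [0,0] length 1 -- new best
  Position 1 ('d'): window [0,1] length 2 -- new best
  Position 2 ('c'): window [0,2] length 3 -- new best
  Position 3 ('c'): repeat (last at 2), move window start to 3
  Position 3 ('c'): window [3,3] length 1
  Position 4 ('b'): window [3,4] length 2
  Position 5 ('e'): window [3,5] length 3
  Position 6 ('a'): window [3,6] length 4 -- new best
  Position 7 ('b'): repeat (last at 4), move window start to 5
  Position 7 ('b'): window [5,7] length 3
  Position 8 ('h'): window [5,8] length 4
  Position 9 ('a'): repeat (last at 6), move window start to 7
  Position 9 ('a'): window [7,9] length 3
  Position 10 ('d'): window [7,10] length 4
Longest substring with no repeats: "cbea" with length 4

4


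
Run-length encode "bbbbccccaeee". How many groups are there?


Input: bbbbccccaeee
Scanning for consecutive runs:
  Group 1: 'b' x 4 (positions 0-3)
  Group 2: 'c' x 4 (positions 4-7)
  Group 3: 'a' x 1 (positions 8-8)
  Group 4: 'e' x 3 (positions 9-11)
Total groups: 4

4
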